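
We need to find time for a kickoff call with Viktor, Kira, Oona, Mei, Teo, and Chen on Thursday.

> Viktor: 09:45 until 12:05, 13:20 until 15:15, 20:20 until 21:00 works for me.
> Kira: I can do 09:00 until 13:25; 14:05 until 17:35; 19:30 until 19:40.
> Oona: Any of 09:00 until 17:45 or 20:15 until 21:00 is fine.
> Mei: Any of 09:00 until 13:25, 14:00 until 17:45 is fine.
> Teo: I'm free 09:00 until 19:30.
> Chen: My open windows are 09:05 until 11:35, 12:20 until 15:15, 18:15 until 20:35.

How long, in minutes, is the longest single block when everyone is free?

Viktor ∩ Kira: 09:45-12:05, 13:20-13:25, 14:05-15:15.
Viktor ∩ Kira ∩ Oona: 09:45-12:05, 13:20-13:25, 14:05-15:15.
Viktor ∩ Kira ∩ Oona ∩ Mei: 09:45-12:05, 13:20-13:25, 14:05-15:15.
Viktor ∩ Kira ∩ Oona ∩ Mei ∩ Teo: 09:45-12:05, 13:20-13:25, 14:05-15:15.
Viktor ∩ Kira ∩ Oona ∩ Mei ∩ Teo ∩ Chen: 09:45-11:35, 13:20-13:25, 14:05-15:15.
So the common availability across everyone is 09:45-11:35, 13:20-13:25, 14:05-15:15.
The longest is 09:45-11:35 at 110 minutes.

110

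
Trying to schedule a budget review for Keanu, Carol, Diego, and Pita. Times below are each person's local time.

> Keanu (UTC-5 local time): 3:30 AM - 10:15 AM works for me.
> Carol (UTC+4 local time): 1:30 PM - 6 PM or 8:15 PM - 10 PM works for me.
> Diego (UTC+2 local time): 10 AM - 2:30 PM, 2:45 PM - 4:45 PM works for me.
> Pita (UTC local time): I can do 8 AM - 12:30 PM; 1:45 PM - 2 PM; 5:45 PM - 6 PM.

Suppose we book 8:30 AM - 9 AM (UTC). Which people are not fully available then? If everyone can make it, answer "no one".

Carol

Keanu in UTC: 08:30-15:15 (add 5h to convert from UTC-5).
Carol in UTC: 09:30-14:00, 16:15-18:00 (subtract 4h to convert from UTC+4).
Diego in UTC: 08:00-12:30, 12:45-14:45 (subtract 2h to convert from UTC+2).
Pita in UTC: 08:00-12:30, 13:45-14:00, 17:45-18:00.
Keanu: free for 08:30-09:00. Carol: not fully free for 08:30-09:00. Diego: free for 08:30-09:00. Pita: free for 08:30-09:00.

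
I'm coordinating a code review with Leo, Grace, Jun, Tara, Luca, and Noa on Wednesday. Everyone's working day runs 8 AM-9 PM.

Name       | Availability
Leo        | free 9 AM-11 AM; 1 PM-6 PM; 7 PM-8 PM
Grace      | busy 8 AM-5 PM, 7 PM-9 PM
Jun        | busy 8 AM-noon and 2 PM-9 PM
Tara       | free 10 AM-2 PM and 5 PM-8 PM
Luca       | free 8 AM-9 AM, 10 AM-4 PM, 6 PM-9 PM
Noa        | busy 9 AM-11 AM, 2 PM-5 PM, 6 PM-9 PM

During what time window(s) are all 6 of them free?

Leo free: 09:00-11:00, 13:00-18:00, 19:00-20:00.
Grace free: 17:00-19:00 (invert busy blocks within the working day).
Jun free: 12:00-14:00 (invert busy blocks within the working day).
Tara free: 10:00-14:00, 17:00-20:00.
Luca free: 08:00-09:00, 10:00-16:00, 18:00-21:00.
Noa free: 08:00-09:00, 11:00-14:00, 17:00-18:00 (invert busy blocks within the working day).
Leo ∩ Grace: 17:00-18:00.
Leo ∩ Grace ∩ Jun: ∅.
Leo ∩ Grace ∩ Jun ∩ Tara: ∅.
Leo ∩ Grace ∩ Jun ∩ Tara ∩ Luca: ∅.
Leo ∩ Grace ∩ Jun ∩ Tara ∩ Luca ∩ Noa: ∅.
There is no time when everyone is free.

none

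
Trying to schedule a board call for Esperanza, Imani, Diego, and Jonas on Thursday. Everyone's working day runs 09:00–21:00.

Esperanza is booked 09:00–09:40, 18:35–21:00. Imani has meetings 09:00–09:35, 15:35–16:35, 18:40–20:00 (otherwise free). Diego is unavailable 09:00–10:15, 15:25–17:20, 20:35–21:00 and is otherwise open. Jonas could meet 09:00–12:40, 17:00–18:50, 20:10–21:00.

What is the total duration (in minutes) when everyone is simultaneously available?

Esperanza free: 09:40-18:35 (invert busy blocks within the working day).
Imani free: 09:35-15:35, 16:35-18:40, 20:00-21:00 (invert busy blocks within the working day).
Diego free: 10:15-15:25, 17:20-20:35 (invert busy blocks within the working day).
Jonas free: 09:00-12:40, 17:00-18:50, 20:10-21:00.
Esperanza ∩ Imani: 09:40-15:35, 16:35-18:35.
Esperanza ∩ Imani ∩ Diego: 10:15-15:25, 17:20-18:35.
Esperanza ∩ Imani ∩ Diego ∩ Jonas: 10:15-12:40, 17:20-18:35.
Summing the common windows: 145 + 75 = 220 minutes.

220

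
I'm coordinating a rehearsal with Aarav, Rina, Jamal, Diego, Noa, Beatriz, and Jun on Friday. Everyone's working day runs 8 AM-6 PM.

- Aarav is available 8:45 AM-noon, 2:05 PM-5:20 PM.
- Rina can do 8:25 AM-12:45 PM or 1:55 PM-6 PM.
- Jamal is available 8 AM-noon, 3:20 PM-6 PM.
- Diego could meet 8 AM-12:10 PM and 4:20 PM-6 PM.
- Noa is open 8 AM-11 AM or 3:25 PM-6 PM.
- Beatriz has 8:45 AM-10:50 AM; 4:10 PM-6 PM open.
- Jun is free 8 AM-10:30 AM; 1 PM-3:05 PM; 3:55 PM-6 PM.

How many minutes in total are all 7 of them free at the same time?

Aarav ∩ Rina: 08:45-12:00, 14:05-17:20.
Aarav ∩ Rina ∩ Jamal: 08:45-12:00, 15:20-17:20.
Aarav ∩ Rina ∩ Jamal ∩ Diego: 08:45-12:00, 16:20-17:20.
Aarav ∩ Rina ∩ Jamal ∩ Diego ∩ Noa: 08:45-11:00, 16:20-17:20.
Aarav ∩ Rina ∩ Jamal ∩ Diego ∩ Noa ∩ Beatriz: 08:45-10:50, 16:20-17:20.
Aarav ∩ Rina ∩ Jamal ∩ Diego ∩ Noa ∩ Beatriz ∩ Jun: 08:45-10:30, 16:20-17:20.
Summing the common windows: 105 + 60 = 165 minutes.

165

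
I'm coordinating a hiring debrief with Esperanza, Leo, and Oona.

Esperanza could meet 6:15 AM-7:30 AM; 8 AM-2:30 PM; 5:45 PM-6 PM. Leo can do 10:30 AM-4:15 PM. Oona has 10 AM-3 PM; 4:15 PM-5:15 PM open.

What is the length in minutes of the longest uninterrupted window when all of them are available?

Esperanza ∩ Leo: 10:30-14:30.
Esperanza ∩ Leo ∩ Oona: 10:30-14:30.
Those are the intersection windows.
The longest is 10:30-14:30 at 240 minutes.

240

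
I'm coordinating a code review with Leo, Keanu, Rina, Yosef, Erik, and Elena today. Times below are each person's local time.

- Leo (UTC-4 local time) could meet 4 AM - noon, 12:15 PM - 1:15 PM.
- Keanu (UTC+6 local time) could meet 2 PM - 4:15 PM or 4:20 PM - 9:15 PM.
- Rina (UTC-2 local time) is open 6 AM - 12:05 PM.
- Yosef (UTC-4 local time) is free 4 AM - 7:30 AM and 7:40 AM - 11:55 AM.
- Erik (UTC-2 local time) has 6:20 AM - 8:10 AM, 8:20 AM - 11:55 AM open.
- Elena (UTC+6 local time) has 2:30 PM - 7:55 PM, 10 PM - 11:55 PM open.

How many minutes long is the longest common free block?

Leo in UTC: 08:00-16:00, 16:15-17:15 (add 4h to convert from UTC-4).
Keanu in UTC: 08:00-10:15, 10:20-15:15 (subtract 6h to convert from UTC+6).
Rina in UTC: 08:00-14:05 (add 2h to convert from UTC-2).
Yosef in UTC: 08:00-11:30, 11:40-15:55 (add 4h to convert from UTC-4).
Erik in UTC: 08:20-10:10, 10:20-13:55 (add 2h to convert from UTC-2).
Elena in UTC: 08:30-13:55, 16:00-17:55 (subtract 6h to convert from UTC+6).
Leo ∩ Keanu: 08:00-10:15, 10:20-15:15.
Leo ∩ Keanu ∩ Rina: 08:00-10:15, 10:20-14:05.
Leo ∩ Keanu ∩ Rina ∩ Yosef: 08:00-10:15, 10:20-11:30, 11:40-14:05.
Leo ∩ Keanu ∩ Rina ∩ Yosef ∩ Erik: 08:20-10:10, 10:20-11:30, 11:40-13:55.
Leo ∩ Keanu ∩ Rina ∩ Yosef ∩ Erik ∩ Elena: 08:30-10:10, 10:20-11:30, 11:40-13:55.
So the common availability across everyone is 08:30-10:10, 10:20-11:30, 11:40-13:55.
The longest is 11:40-13:55 at 135 minutes.

135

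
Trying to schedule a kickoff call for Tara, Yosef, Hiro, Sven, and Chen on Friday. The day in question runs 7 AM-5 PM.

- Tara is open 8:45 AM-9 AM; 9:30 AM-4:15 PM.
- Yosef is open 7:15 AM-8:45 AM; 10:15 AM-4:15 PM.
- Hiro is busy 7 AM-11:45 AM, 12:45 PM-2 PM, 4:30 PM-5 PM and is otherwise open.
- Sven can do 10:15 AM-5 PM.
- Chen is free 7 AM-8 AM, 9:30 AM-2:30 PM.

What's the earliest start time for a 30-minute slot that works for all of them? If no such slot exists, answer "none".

11:45

Tara free: 08:45-09:00, 09:30-16:15.
Yosef free: 07:15-08:45, 10:15-16:15.
Hiro free: 11:45-12:45, 14:00-16:30 (invert busy blocks within the working day).
Sven free: 10:15-17:00.
Chen free: 07:00-08:00, 09:30-14:30.
Tara ∩ Yosef: 10:15-16:15.
Tara ∩ Yosef ∩ Hiro: 11:45-12:45, 14:00-16:15.
Tara ∩ Yosef ∩ Hiro ∩ Sven: 11:45-12:45, 14:00-16:15.
Tara ∩ Yosef ∩ Hiro ∩ Sven ∩ Chen: 11:45-12:45, 14:00-14:30.
The first common window of at least 30 minutes is 11:45-12:45, so the earliest start is 11:45.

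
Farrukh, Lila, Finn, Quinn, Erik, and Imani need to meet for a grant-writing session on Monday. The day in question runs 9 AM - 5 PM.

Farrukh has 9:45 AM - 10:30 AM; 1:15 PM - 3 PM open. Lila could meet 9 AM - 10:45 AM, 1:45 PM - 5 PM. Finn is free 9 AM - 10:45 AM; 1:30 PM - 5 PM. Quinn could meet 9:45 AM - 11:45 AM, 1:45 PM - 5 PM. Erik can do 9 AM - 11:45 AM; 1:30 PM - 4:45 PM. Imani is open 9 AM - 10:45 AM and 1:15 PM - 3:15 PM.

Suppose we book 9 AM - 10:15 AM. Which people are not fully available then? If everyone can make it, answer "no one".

Farrukh: not fully free for 09:00-10:15. Lila: free for 09:00-10:15. Finn: free for 09:00-10:15. Quinn: not fully free for 09:00-10:15. Erik: free for 09:00-10:15. Imani: free for 09:00-10:15.

Farrukh, Quinn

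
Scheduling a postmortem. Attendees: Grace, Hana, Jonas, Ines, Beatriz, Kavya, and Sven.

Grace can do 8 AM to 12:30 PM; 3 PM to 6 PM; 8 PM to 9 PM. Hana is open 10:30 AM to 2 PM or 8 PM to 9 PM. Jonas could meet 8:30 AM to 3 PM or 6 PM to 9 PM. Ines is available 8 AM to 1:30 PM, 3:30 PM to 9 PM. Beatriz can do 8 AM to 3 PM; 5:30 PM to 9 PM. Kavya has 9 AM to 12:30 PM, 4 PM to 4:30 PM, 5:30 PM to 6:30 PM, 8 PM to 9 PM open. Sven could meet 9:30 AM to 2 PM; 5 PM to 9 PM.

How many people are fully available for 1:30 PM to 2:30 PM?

2

Jonas and Beatriz can make the full 13:30-14:30 slot — that's 2.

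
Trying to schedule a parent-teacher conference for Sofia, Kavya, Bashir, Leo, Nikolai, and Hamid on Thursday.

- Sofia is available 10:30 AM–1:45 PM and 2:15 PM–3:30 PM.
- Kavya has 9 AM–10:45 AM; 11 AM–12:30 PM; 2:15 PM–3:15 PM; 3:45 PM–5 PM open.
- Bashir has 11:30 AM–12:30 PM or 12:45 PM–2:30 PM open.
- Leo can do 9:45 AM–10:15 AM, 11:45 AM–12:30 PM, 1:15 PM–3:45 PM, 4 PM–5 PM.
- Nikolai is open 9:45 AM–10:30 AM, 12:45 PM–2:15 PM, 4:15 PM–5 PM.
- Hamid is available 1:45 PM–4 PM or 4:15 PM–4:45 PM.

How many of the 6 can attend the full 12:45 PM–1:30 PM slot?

3

Sofia, Bashir, and Nikolai can make the full 12:45-13:30 slot — that's 3.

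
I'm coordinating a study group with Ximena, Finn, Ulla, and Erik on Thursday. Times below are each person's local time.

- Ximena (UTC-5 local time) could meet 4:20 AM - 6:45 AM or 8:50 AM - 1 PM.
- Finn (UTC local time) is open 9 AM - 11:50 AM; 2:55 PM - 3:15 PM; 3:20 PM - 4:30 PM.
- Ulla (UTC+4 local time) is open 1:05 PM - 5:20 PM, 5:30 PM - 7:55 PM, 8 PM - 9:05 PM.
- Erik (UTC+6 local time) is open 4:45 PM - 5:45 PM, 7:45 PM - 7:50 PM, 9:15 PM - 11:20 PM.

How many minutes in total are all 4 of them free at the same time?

Ximena in UTC: 09:20-11:45, 13:50-18:00 (add 5h to convert from UTC-5).
Finn in UTC: 09:00-11:50, 14:55-15:15, 15:20-16:30.
Ulla in UTC: 09:05-13:20, 13:30-15:55, 16:00-17:05 (subtract 4h to convert from UTC+4).
Erik in UTC: 10:45-11:45, 13:45-13:50, 15:15-17:20 (subtract 6h to convert from UTC+6).
Ximena ∩ Finn: 09:20-11:45, 14:55-15:15, 15:20-16:30.
Ximena ∩ Finn ∩ Ulla: 09:20-11:45, 14:55-15:15, 15:20-15:55, 16:00-16:30.
Ximena ∩ Finn ∩ Ulla ∩ Erik: 10:45-11:45, 15:20-15:55, 16:00-16:30.
Those are the intersection windows.
Summing the common windows: 60 + 35 + 30 = 125 minutes.

125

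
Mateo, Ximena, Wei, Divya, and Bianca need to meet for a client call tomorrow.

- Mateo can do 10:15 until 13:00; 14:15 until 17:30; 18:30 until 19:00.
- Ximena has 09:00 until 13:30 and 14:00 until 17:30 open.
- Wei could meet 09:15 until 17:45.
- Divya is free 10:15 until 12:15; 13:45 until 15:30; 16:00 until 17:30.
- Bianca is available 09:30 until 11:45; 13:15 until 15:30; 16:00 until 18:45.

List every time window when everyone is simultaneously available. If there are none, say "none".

10:15-11:45, 14:15-15:30, 16:00-17:30

Mateo ∩ Ximena: 10:15-13:00, 14:15-17:30.
Mateo ∩ Ximena ∩ Wei: 10:15-13:00, 14:15-17:30.
Mateo ∩ Ximena ∩ Wei ∩ Divya: 10:15-12:15, 14:15-15:30, 16:00-17:30.
Mateo ∩ Ximena ∩ Wei ∩ Divya ∩ Bianca: 10:15-11:45, 14:15-15:30, 16:00-17:30.
So the common availability across everyone is 10:15-11:45, 14:15-15:30, 16:00-17:30.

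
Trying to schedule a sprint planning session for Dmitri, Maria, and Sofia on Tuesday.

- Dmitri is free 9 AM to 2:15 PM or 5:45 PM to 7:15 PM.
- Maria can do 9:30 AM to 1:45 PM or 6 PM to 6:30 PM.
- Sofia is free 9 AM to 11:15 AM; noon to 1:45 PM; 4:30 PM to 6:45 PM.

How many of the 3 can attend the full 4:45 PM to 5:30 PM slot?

1

Sofia can make the full 16:45-17:30 slot — that's 1.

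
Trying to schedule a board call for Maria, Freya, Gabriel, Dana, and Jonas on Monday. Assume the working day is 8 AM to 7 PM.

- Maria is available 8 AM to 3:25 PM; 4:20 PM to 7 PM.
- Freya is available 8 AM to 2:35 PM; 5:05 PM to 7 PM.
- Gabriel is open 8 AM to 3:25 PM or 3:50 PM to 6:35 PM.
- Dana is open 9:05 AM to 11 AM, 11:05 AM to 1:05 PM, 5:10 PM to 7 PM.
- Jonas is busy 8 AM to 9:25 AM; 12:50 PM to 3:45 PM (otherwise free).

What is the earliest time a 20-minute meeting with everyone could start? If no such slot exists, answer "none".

Maria free: 08:00-15:25, 16:20-19:00.
Freya free: 08:00-14:35, 17:05-19:00.
Gabriel free: 08:00-15:25, 15:50-18:35.
Dana free: 09:05-11:00, 11:05-13:05, 17:10-19:00.
Jonas free: 09:25-12:50, 15:45-19:00 (invert busy blocks within the working day).
Maria ∩ Freya: 08:00-14:35, 17:05-19:00.
Maria ∩ Freya ∩ Gabriel: 08:00-14:35, 17:05-18:35.
Maria ∩ Freya ∩ Gabriel ∩ Dana: 09:05-11:00, 11:05-13:05, 17:10-18:35.
Maria ∩ Freya ∩ Gabriel ∩ Dana ∩ Jonas: 09:25-11:00, 11:05-12:50, 17:10-18:35.
The first common window of at least 20 minutes is 09:25-11:00, so the earliest start is 09:25.

09:25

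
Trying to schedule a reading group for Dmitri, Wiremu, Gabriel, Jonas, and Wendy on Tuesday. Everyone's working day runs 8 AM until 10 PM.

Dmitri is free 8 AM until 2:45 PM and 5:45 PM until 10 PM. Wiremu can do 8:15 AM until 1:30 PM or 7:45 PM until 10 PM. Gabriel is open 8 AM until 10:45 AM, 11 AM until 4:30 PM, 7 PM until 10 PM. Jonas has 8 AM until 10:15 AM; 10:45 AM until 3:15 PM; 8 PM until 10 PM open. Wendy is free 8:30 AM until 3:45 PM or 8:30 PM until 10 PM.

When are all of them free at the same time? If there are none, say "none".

Dmitri ∩ Wiremu: 08:15-13:30, 19:45-22:00.
Dmitri ∩ Wiremu ∩ Gabriel: 08:15-10:45, 11:00-13:30, 19:45-22:00.
Dmitri ∩ Wiremu ∩ Gabriel ∩ Jonas: 08:15-10:15, 11:00-13:30, 20:00-22:00.
Dmitri ∩ Wiremu ∩ Gabriel ∩ Jonas ∩ Wendy: 08:30-10:15, 11:00-13:30, 20:30-22:00.

08:30-10:15, 11:00-13:30, 20:30-22:00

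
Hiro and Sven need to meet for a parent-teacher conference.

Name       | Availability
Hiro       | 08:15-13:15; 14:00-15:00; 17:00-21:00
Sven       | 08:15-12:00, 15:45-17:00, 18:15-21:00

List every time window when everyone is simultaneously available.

08:15-12:00, 18:15-21:00

Hiro ∩ Sven: 08:15-12:00, 18:15-21:00.
So the common availability across everyone is 08:15-12:00, 18:15-21:00.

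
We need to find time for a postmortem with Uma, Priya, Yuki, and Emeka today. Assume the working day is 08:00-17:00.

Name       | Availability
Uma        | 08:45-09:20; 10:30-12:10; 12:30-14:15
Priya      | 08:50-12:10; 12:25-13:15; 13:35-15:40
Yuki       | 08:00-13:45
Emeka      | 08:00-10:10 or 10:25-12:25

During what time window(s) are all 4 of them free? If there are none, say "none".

08:50-09:20, 10:30-12:10

Uma ∩ Priya: 08:50-09:20, 10:30-12:10, 12:30-13:15, 13:35-14:15.
Uma ∩ Priya ∩ Yuki: 08:50-09:20, 10:30-12:10, 12:30-13:15, 13:35-13:45.
Uma ∩ Priya ∩ Yuki ∩ Emeka: 08:50-09:20, 10:30-12:10.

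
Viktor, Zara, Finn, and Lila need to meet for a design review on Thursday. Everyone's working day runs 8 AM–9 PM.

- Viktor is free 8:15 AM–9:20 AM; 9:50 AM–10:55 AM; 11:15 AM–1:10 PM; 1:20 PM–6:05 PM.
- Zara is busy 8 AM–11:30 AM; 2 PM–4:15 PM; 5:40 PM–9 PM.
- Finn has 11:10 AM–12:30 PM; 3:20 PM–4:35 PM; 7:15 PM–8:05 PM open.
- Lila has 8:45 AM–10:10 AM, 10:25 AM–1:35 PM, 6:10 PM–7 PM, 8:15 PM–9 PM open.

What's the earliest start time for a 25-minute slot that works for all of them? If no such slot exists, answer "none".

11:30

Viktor free: 08:15-09:20, 09:50-10:55, 11:15-13:10, 13:20-18:05.
Zara free: 11:30-14:00, 16:15-17:40 (invert busy blocks within the working day).
Finn free: 11:10-12:30, 15:20-16:35, 19:15-20:05.
Lila free: 08:45-10:10, 10:25-13:35, 18:10-19:00, 20:15-21:00.
Viktor ∩ Zara: 11:30-13:10, 13:20-14:00, 16:15-17:40.
Viktor ∩ Zara ∩ Finn: 11:30-12:30, 16:15-16:35.
Viktor ∩ Zara ∩ Finn ∩ Lila: 11:30-12:30.
The first common window of at least 25 minutes is 11:30-12:30, so the earliest start is 11:30.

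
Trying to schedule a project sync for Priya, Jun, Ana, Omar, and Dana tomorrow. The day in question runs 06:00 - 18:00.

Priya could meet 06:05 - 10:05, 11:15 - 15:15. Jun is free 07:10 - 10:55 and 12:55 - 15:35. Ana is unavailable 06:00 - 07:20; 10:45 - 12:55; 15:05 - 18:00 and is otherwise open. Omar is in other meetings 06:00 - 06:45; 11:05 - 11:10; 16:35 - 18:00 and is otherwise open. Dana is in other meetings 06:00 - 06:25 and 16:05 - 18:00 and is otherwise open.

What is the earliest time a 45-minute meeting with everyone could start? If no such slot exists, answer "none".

07:20

Priya free: 06:05-10:05, 11:15-15:15.
Jun free: 07:10-10:55, 12:55-15:35.
Ana free: 07:20-10:45, 12:55-15:05 (invert busy blocks within the working day).
Omar free: 06:45-11:05, 11:10-16:35 (invert busy blocks within the working day).
Dana free: 06:25-16:05 (invert busy blocks within the working day).
Priya ∩ Jun: 07:10-10:05, 12:55-15:15.
Priya ∩ Jun ∩ Ana: 07:20-10:05, 12:55-15:05.
Priya ∩ Jun ∩ Ana ∩ Omar: 07:20-10:05, 12:55-15:05.
Priya ∩ Jun ∩ Ana ∩ Omar ∩ Dana: 07:20-10:05, 12:55-15:05.
So the common availability across everyone is 07:20-10:05, 12:55-15:05.
The first common window of at least 45 minutes is 07:20-10:05, so the earliest start is 07:20.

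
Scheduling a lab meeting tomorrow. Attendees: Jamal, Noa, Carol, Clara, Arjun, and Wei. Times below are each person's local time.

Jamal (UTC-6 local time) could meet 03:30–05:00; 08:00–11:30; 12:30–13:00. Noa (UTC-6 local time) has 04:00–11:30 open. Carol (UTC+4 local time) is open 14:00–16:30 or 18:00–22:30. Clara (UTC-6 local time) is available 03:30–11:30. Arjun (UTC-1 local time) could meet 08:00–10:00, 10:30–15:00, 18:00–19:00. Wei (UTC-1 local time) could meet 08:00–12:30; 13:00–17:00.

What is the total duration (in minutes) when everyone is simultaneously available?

Jamal in UTC: 09:30-11:00, 14:00-17:30, 18:30-19:00 (add 6h to convert from UTC-6).
Noa in UTC: 10:00-17:30 (add 6h to convert from UTC-6).
Carol in UTC: 10:00-12:30, 14:00-18:30 (subtract 4h to convert from UTC+4).
Clara in UTC: 09:30-17:30 (add 6h to convert from UTC-6).
Arjun in UTC: 09:00-11:00, 11:30-16:00, 19:00-20:00 (add 1h to convert from UTC-1).
Wei in UTC: 09:00-13:30, 14:00-18:00 (add 1h to convert from UTC-1).
Jamal ∩ Noa: 10:00-11:00, 14:00-17:30.
Jamal ∩ Noa ∩ Carol: 10:00-11:00, 14:00-17:30.
Jamal ∩ Noa ∩ Carol ∩ Clara: 10:00-11:00, 14:00-17:30.
Jamal ∩ Noa ∩ Carol ∩ Clara ∩ Arjun: 10:00-11:00, 14:00-16:00.
Jamal ∩ Noa ∩ Carol ∩ Clara ∩ Arjun ∩ Wei: 10:00-11:00, 14:00-16:00.
Those are the intersection windows.
Summing the common windows: 60 + 120 = 180 minutes.

180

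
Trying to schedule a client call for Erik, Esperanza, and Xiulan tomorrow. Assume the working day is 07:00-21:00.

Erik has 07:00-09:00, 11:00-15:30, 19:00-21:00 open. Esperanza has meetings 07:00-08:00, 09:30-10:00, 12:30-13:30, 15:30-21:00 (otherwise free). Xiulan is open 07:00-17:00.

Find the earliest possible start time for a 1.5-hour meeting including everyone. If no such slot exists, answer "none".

11:00

Erik free: 07:00-09:00, 11:00-15:30, 19:00-21:00.
Esperanza free: 08:00-09:30, 10:00-12:30, 13:30-15:30 (invert busy blocks within the working day).
Xiulan free: 07:00-17:00.
Erik ∩ Esperanza: 08:00-09:00, 11:00-12:30, 13:30-15:30.
Erik ∩ Esperanza ∩ Xiulan: 08:00-09:00, 11:00-12:30, 13:30-15:30.
So the common availability across everyone is 08:00-09:00, 11:00-12:30, 13:30-15:30.
The first common window of at least 90 minutes is 11:00-12:30, so the earliest start is 11:00.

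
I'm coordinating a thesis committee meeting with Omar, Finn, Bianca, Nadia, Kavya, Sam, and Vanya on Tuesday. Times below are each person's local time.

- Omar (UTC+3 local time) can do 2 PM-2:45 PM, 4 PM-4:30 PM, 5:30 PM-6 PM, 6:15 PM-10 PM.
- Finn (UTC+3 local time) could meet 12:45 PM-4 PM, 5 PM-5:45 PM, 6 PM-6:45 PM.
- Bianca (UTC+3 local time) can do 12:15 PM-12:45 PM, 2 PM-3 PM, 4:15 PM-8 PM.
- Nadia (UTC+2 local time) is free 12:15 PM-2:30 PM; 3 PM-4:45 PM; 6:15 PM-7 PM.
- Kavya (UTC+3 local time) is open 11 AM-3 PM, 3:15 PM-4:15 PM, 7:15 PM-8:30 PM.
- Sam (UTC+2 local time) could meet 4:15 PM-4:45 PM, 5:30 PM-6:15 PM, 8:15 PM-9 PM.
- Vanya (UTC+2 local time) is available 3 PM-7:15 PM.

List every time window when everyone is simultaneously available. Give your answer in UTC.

Omar in UTC: 11:00-11:45, 13:00-13:30, 14:30-15:00, 15:15-19:00 (subtract 3h to convert from UTC+3).
Finn in UTC: 09:45-13:00, 14:00-14:45, 15:00-15:45 (subtract 3h to convert from UTC+3).
Bianca in UTC: 09:15-09:45, 11:00-12:00, 13:15-17:00 (subtract 3h to convert from UTC+3).
Nadia in UTC: 10:15-12:30, 13:00-14:45, 16:15-17:00 (subtract 2h to convert from UTC+2).
Kavya in UTC: 08:00-12:00, 12:15-13:15, 16:15-17:30 (subtract 3h to convert from UTC+3).
Sam in UTC: 14:15-14:45, 15:30-16:15, 18:15-19:00 (subtract 2h to convert from UTC+2).
Vanya in UTC: 13:00-17:15 (subtract 2h to convert from UTC+2).
Omar ∩ Finn: 11:00-11:45, 14:30-14:45, 15:15-15:45.
Omar ∩ Finn ∩ Bianca: 11:00-11:45, 14:30-14:45, 15:15-15:45.
Omar ∩ Finn ∩ Bianca ∩ Nadia: 11:00-11:45, 14:30-14:45.
Omar ∩ Finn ∩ Bianca ∩ Nadia ∩ Kavya: 11:00-11:45.
Omar ∩ Finn ∩ Bianca ∩ Nadia ∩ Kavya ∩ Sam: ∅.
Omar ∩ Finn ∩ Bianca ∩ Nadia ∩ Kavya ∩ Sam ∩ Vanya: ∅.
There is no time when everyone is free.

none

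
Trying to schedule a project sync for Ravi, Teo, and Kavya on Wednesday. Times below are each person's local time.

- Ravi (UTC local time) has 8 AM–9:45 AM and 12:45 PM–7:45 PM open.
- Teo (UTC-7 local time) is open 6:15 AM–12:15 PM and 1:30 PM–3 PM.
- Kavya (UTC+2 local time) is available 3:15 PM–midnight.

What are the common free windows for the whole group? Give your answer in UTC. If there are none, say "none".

13:15-19:15

Ravi in UTC: 08:00-09:45, 12:45-19:45.
Teo in UTC: 13:15-19:15, 20:30-22:00 (add 7h to convert from UTC-7).
Kavya in UTC: 13:15-22:00 (subtract 2h to convert from UTC+2).
Ravi ∩ Teo: 13:15-19:15.
Ravi ∩ Teo ∩ Kavya: 13:15-19:15.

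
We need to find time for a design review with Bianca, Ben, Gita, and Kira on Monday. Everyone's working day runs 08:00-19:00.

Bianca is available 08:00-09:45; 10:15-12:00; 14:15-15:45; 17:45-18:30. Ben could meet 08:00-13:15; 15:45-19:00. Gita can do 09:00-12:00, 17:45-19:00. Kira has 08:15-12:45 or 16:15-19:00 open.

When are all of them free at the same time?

09:00-09:45, 10:15-12:00, 17:45-18:30

Bianca ∩ Ben: 08:00-09:45, 10:15-12:00, 17:45-18:30.
Bianca ∩ Ben ∩ Gita: 09:00-09:45, 10:15-12:00, 17:45-18:30.
Bianca ∩ Ben ∩ Gita ∩ Kira: 09:00-09:45, 10:15-12:00, 17:45-18:30.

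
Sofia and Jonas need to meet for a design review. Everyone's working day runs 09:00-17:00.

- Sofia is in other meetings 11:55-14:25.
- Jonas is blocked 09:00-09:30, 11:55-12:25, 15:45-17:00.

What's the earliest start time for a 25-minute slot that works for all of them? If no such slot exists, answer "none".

Sofia free: 09:00-11:55, 14:25-17:00 (invert busy blocks within the working day).
Jonas free: 09:30-11:55, 12:25-15:45 (invert busy blocks within the working day).
Sofia ∩ Jonas: 09:30-11:55, 14:25-15:45.
So the common availability across everyone is 09:30-11:55, 14:25-15:45.
The first common window of at least 25 minutes is 09:30-11:55, so the earliest start is 09:30.

09:30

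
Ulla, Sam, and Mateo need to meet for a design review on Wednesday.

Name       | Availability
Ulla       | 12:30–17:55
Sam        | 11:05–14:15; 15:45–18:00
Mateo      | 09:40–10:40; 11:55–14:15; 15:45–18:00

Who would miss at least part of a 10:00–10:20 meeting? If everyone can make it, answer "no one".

Ulla: not fully free for 10:00-10:20. Sam: not fully free for 10:00-10:20. Mateo: free for 10:00-10:20.

Sam, Ulla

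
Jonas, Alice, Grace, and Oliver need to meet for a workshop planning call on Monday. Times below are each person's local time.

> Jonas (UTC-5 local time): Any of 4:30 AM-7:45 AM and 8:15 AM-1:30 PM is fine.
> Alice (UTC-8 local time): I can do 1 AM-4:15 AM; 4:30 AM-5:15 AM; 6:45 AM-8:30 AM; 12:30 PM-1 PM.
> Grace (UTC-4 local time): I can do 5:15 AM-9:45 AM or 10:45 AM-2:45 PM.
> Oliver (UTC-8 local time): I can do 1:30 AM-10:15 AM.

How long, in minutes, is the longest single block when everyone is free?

165

Jonas in UTC: 09:30-12:45, 13:15-18:30 (add 5h to convert from UTC-5).
Alice in UTC: 09:00-12:15, 12:30-13:15, 14:45-16:30, 20:30-21:00 (add 8h to convert from UTC-8).
Grace in UTC: 09:15-13:45, 14:45-18:45 (add 4h to convert from UTC-4).
Oliver in UTC: 09:30-18:15 (add 8h to convert from UTC-8).
Jonas ∩ Alice: 09:30-12:15, 12:30-12:45, 14:45-16:30.
Jonas ∩ Alice ∩ Grace: 09:30-12:15, 12:30-12:45, 14:45-16:30.
Jonas ∩ Alice ∩ Grace ∩ Oliver: 09:30-12:15, 12:30-12:45, 14:45-16:30.
The longest is 09:30-12:15 at 165 minutes.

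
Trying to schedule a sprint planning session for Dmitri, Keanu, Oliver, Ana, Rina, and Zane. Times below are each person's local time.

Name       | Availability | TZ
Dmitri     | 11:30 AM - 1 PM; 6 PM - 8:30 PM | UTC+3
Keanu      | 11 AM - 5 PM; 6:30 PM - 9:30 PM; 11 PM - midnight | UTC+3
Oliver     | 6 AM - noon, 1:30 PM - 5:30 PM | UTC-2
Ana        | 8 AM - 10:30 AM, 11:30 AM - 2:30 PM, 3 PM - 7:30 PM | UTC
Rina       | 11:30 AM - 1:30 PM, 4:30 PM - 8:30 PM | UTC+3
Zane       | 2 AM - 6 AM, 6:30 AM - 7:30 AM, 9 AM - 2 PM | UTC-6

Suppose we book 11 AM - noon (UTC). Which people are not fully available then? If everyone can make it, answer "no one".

Ana, Dmitri, Rina

Dmitri in UTC: 08:30-10:00, 15:00-17:30 (subtract 3h to convert from UTC+3).
Keanu in UTC: 08:00-14:00, 15:30-18:30, 20:00-21:00 (subtract 3h to convert from UTC+3).
Oliver in UTC: 08:00-14:00, 15:30-19:30 (add 2h to convert from UTC-2).
Ana in UTC: 08:00-10:30, 11:30-14:30, 15:00-19:30.
Rina in UTC: 08:30-10:30, 13:30-17:30 (subtract 3h to convert from UTC+3).
Zane in UTC: 08:00-12:00, 12:30-13:30, 15:00-20:00 (add 6h to convert from UTC-6).
Dmitri: not fully free for 11:00-12:00. Keanu: free for 11:00-12:00. Oliver: free for 11:00-12:00. Ana: not fully free for 11:00-12:00. Rina: not fully free for 11:00-12:00. Zane: free for 11:00-12:00.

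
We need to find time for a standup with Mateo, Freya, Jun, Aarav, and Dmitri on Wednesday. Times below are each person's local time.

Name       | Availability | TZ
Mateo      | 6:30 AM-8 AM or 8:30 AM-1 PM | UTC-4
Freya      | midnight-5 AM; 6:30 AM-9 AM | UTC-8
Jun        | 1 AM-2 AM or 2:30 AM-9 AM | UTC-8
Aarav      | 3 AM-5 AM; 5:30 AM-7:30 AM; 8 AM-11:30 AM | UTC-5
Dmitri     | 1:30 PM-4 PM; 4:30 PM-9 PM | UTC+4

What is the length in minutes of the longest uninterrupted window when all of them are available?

Mateo in UTC: 10:30-12:00, 12:30-17:00 (add 4h to convert from UTC-4).
Freya in UTC: 08:00-13:00, 14:30-17:00 (add 8h to convert from UTC-8).
Jun in UTC: 09:00-10:00, 10:30-17:00 (add 8h to convert from UTC-8).
Aarav in UTC: 08:00-10:00, 10:30-12:30, 13:00-16:30 (add 5h to convert from UTC-5).
Dmitri in UTC: 09:30-12:00, 12:30-17:00 (subtract 4h to convert from UTC+4).
Mateo ∩ Freya: 10:30-12:00, 12:30-13:00, 14:30-17:00.
Mateo ∩ Freya ∩ Jun: 10:30-12:00, 12:30-13:00, 14:30-17:00.
Mateo ∩ Freya ∩ Jun ∩ Aarav: 10:30-12:00, 14:30-16:30.
Mateo ∩ Freya ∩ Jun ∩ Aarav ∩ Dmitri: 10:30-12:00, 14:30-16:30.
The longest is 14:30-16:30 at 120 minutes.

120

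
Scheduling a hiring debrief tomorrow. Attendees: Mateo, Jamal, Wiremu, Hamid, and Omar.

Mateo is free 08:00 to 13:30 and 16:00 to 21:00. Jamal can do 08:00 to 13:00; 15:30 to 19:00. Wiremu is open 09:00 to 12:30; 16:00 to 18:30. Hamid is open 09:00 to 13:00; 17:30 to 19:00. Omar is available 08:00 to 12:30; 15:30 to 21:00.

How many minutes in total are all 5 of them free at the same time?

270

Mateo ∩ Jamal: 08:00-13:00, 16:00-19:00.
Mateo ∩ Jamal ∩ Wiremu: 09:00-12:30, 16:00-18:30.
Mateo ∩ Jamal ∩ Wiremu ∩ Hamid: 09:00-12:30, 17:30-18:30.
Mateo ∩ Jamal ∩ Wiremu ∩ Hamid ∩ Omar: 09:00-12:30, 17:30-18:30.
Summing the common windows: 210 + 60 = 270 minutes.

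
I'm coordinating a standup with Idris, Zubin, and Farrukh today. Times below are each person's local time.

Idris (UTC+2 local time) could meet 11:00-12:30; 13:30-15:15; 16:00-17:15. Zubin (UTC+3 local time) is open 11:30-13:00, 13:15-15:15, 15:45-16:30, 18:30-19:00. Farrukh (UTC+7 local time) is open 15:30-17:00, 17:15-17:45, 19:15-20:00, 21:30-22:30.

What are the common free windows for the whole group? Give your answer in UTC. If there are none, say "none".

Idris in UTC: 09:00-10:30, 11:30-13:15, 14:00-15:15 (subtract 2h to convert from UTC+2).
Zubin in UTC: 08:30-10:00, 10:15-12:15, 12:45-13:30, 15:30-16:00 (subtract 3h to convert from UTC+3).
Farrukh in UTC: 08:30-10:00, 10:15-10:45, 12:15-13:00, 14:30-15:30 (subtract 7h to convert from UTC+7).
Idris ∩ Zubin: 09:00-10:00, 10:15-10:30, 11:30-12:15, 12:45-13:15.
Idris ∩ Zubin ∩ Farrukh: 09:00-10:00, 10:15-10:30, 12:45-13:00.

09:00-10:00, 10:15-10:30, 12:45-13:00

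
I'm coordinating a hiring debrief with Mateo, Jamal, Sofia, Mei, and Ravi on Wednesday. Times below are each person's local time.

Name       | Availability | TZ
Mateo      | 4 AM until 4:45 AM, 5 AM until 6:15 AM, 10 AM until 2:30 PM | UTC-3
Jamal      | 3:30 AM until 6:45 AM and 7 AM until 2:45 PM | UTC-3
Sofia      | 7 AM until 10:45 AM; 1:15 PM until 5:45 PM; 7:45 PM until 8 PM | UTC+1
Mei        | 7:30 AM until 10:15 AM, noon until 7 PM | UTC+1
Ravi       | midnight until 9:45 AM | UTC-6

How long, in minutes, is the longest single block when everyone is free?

Mateo in UTC: 07:00-07:45, 08:00-09:15, 13:00-17:30 (add 3h to convert from UTC-3).
Jamal in UTC: 06:30-09:45, 10:00-17:45 (add 3h to convert from UTC-3).
Sofia in UTC: 06:00-09:45, 12:15-16:45, 18:45-19:00 (subtract 1h to convert from UTC+1).
Mei in UTC: 06:30-09:15, 11:00-18:00 (subtract 1h to convert from UTC+1).
Ravi in UTC: 06:00-15:45 (add 6h to convert from UTC-6).
Mateo ∩ Jamal: 07:00-07:45, 08:00-09:15, 13:00-17:30.
Mateo ∩ Jamal ∩ Sofia: 07:00-07:45, 08:00-09:15, 13:00-16:45.
Mateo ∩ Jamal ∩ Sofia ∩ Mei: 07:00-07:45, 08:00-09:15, 13:00-16:45.
Mateo ∩ Jamal ∩ Sofia ∩ Mei ∩ Ravi: 07:00-07:45, 08:00-09:15, 13:00-15:45.
So the common availability across everyone is 07:00-07:45, 08:00-09:15, 13:00-15:45.
The longest is 13:00-15:45 at 165 minutes.

165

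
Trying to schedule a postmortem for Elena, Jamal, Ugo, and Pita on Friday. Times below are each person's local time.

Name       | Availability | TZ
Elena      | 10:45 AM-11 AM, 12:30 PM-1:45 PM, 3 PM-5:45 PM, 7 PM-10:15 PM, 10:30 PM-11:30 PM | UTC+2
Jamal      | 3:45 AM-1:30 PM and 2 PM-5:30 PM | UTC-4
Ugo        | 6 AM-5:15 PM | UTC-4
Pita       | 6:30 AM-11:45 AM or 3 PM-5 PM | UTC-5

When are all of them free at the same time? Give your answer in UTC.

Elena in UTC: 08:45-09:00, 10:30-11:45, 13:00-15:45, 17:00-20:15, 20:30-21:30 (subtract 2h to convert from UTC+2).
Jamal in UTC: 07:45-17:30, 18:00-21:30 (add 4h to convert from UTC-4).
Ugo in UTC: 10:00-21:15 (add 4h to convert from UTC-4).
Pita in UTC: 11:30-16:45, 20:00-22:00 (add 5h to convert from UTC-5).
Elena ∩ Jamal: 08:45-09:00, 10:30-11:45, 13:00-15:45, 17:00-17:30, 18:00-20:15, 20:30-21:30.
Elena ∩ Jamal ∩ Ugo: 10:30-11:45, 13:00-15:45, 17:00-17:30, 18:00-20:15, 20:30-21:15.
Elena ∩ Jamal ∩ Ugo ∩ Pita: 11:30-11:45, 13:00-15:45, 20:00-20:15, 20:30-21:15.

11:30-11:45, 13:00-15:45, 20:00-20:15, 20:30-21:15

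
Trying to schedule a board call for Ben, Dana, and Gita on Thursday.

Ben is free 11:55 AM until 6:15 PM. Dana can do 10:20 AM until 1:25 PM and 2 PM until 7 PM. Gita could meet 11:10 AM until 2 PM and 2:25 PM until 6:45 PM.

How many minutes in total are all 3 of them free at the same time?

Ben ∩ Dana: 11:55-13:25, 14:00-18:15.
Ben ∩ Dana ∩ Gita: 11:55-13:25, 14:25-18:15.
So the common availability across everyone is 11:55-13:25, 14:25-18:15.
Summing the common windows: 90 + 230 = 320 minutes.

320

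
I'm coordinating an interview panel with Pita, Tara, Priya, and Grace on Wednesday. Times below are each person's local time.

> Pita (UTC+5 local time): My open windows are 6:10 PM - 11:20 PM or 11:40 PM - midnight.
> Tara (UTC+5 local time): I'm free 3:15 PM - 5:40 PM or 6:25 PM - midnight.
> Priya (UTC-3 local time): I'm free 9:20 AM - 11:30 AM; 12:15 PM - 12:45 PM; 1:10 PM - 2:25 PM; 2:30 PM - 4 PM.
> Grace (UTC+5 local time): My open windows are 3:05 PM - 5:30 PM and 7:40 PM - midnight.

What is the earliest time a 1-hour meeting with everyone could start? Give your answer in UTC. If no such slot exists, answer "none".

16:10

Pita in UTC: 13:10-18:20, 18:40-19:00 (subtract 5h to convert from UTC+5).
Tara in UTC: 10:15-12:40, 13:25-19:00 (subtract 5h to convert from UTC+5).
Priya in UTC: 12:20-14:30, 15:15-15:45, 16:10-17:25, 17:30-19:00 (add 3h to convert from UTC-3).
Grace in UTC: 10:05-12:30, 14:40-19:00 (subtract 5h to convert from UTC+5).
Pita ∩ Tara: 13:25-18:20, 18:40-19:00.
Pita ∩ Tara ∩ Priya: 13:25-14:30, 15:15-15:45, 16:10-17:25, 17:30-18:20, 18:40-19:00.
Pita ∩ Tara ∩ Priya ∩ Grace: 15:15-15:45, 16:10-17:25, 17:30-18:20, 18:40-19:00.
The first common window of at least 60 minutes is 16:10-17:25, so the earliest start is 16:10.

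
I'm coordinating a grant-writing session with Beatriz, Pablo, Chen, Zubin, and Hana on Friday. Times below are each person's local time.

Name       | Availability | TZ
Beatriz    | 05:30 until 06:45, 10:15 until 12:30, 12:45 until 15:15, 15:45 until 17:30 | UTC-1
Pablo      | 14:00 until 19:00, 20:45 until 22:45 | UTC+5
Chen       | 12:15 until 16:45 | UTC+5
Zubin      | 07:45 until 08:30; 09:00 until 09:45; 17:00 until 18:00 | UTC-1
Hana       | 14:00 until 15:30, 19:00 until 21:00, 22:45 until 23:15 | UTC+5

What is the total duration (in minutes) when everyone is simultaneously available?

Beatriz in UTC: 06:30-07:45, 11:15-13:30, 13:45-16:15, 16:45-18:30 (add 1h to convert from UTC-1).
Pablo in UTC: 09:00-14:00, 15:45-17:45 (subtract 5h to convert from UTC+5).
Chen in UTC: 07:15-11:45 (subtract 5h to convert from UTC+5).
Zubin in UTC: 08:45-09:30, 10:00-10:45, 18:00-19:00 (add 1h to convert from UTC-1).
Hana in UTC: 09:00-10:30, 14:00-16:00, 17:45-18:15 (subtract 5h to convert from UTC+5).
Beatriz ∩ Pablo: 11:15-13:30, 13:45-14:00, 15:45-16:15, 16:45-17:45.
Beatriz ∩ Pablo ∩ Chen: 11:15-11:45.
Beatriz ∩ Pablo ∩ Chen ∩ Zubin: ∅.
Beatriz ∩ Pablo ∩ Chen ∩ Zubin ∩ Hana: ∅.
There is no time when everyone is free.
There is no common window, so the total is 0 minutes.

0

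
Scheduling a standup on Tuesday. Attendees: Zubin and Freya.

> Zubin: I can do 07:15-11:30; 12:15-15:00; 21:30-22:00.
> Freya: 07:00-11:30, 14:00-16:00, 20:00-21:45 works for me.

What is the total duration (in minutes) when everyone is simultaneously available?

Zubin ∩ Freya: 07:15-11:30, 14:00-15:00, 21:30-21:45.
Summing the common windows: 255 + 60 + 15 = 330 minutes.

330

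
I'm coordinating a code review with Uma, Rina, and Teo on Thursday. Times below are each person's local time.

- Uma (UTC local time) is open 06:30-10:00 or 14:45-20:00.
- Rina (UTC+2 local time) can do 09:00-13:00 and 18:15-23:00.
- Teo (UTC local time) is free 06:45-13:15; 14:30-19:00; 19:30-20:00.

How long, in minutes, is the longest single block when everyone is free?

180

Uma in UTC: 06:30-10:00, 14:45-20:00.
Rina in UTC: 07:00-11:00, 16:15-21:00 (subtract 2h to convert from UTC+2).
Teo in UTC: 06:45-13:15, 14:30-19:00, 19:30-20:00.
Uma ∩ Rina: 07:00-10:00, 16:15-20:00.
Uma ∩ Rina ∩ Teo: 07:00-10:00, 16:15-19:00, 19:30-20:00.
Those are the intersection windows.
The longest is 07:00-10:00 at 180 minutes.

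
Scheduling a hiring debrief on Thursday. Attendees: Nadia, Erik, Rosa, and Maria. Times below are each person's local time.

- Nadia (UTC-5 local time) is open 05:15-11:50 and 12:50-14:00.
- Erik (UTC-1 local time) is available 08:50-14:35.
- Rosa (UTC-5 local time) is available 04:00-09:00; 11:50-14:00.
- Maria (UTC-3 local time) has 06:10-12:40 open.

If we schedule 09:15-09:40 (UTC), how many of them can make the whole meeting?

Nadia in UTC: 10:15-16:50, 17:50-19:00 (add 5h to convert from UTC-5).
Erik in UTC: 09:50-15:35 (add 1h to convert from UTC-1).
Rosa in UTC: 09:00-14:00, 16:50-19:00 (add 5h to convert from UTC-5).
Maria in UTC: 09:10-15:40 (add 3h to convert from UTC-3).
Rosa and Maria can make the full 09:15-09:40 slot — that's 2.

2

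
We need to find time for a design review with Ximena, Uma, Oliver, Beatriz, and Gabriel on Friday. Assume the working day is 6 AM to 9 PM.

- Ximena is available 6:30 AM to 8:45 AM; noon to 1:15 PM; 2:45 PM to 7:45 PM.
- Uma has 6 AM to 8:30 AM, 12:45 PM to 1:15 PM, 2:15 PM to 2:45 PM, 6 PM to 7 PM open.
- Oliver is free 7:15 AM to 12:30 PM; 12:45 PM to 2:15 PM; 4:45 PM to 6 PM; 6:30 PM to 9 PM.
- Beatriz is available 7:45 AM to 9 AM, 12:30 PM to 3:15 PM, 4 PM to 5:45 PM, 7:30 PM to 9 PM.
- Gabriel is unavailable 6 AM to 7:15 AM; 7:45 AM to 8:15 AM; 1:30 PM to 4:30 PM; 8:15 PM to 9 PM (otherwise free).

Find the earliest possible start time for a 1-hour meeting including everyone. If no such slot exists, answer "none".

Ximena free: 06:30-08:45, 12:00-13:15, 14:45-19:45.
Uma free: 06:00-08:30, 12:45-13:15, 14:15-14:45, 18:00-19:00.
Oliver free: 07:15-12:30, 12:45-14:15, 16:45-18:00, 18:30-21:00.
Beatriz free: 07:45-09:00, 12:30-15:15, 16:00-17:45, 19:30-21:00.
Gabriel free: 07:15-07:45, 08:15-13:30, 16:30-20:15 (invert busy blocks within the working day).
Ximena ∩ Uma: 06:30-08:30, 12:45-13:15, 18:00-19:00.
Ximena ∩ Uma ∩ Oliver: 07:15-08:30, 12:45-13:15, 18:30-19:00.
Ximena ∩ Uma ∩ Oliver ∩ Beatriz: 07:45-08:30, 12:45-13:15.
Ximena ∩ Uma ∩ Oliver ∩ Beatriz ∩ Gabriel: 08:15-08:30, 12:45-13:15.
No common window is at least 60 minutes long.

none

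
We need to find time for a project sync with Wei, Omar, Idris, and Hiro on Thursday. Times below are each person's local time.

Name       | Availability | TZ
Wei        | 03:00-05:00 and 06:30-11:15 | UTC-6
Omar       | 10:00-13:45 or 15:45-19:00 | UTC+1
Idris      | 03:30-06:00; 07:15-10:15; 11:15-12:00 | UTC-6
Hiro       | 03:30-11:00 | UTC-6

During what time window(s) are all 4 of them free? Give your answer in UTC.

09:30-11:00, 14:45-16:15

Wei in UTC: 09:00-11:00, 12:30-17:15 (add 6h to convert from UTC-6).
Omar in UTC: 09:00-12:45, 14:45-18:00 (subtract 1h to convert from UTC+1).
Idris in UTC: 09:30-12:00, 13:15-16:15, 17:15-18:00 (add 6h to convert from UTC-6).
Hiro in UTC: 09:30-17:00 (add 6h to convert from UTC-6).
Wei ∩ Omar: 09:00-11:00, 12:30-12:45, 14:45-17:15.
Wei ∩ Omar ∩ Idris: 09:30-11:00, 14:45-16:15.
Wei ∩ Omar ∩ Idris ∩ Hiro: 09:30-11:00, 14:45-16:15.
So the common availability across everyone is 09:30-11:00, 14:45-16:15.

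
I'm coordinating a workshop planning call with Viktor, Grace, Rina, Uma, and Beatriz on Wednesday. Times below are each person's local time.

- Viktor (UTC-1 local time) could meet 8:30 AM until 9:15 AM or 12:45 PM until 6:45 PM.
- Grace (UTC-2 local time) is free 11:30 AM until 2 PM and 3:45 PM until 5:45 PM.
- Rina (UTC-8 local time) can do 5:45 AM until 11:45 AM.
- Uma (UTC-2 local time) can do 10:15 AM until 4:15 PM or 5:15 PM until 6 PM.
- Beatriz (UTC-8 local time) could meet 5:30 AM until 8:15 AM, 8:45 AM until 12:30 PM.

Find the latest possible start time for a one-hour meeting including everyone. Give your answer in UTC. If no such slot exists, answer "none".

15:00

Viktor in UTC: 09:30-10:15, 13:45-19:45 (add 1h to convert from UTC-1).
Grace in UTC: 13:30-16:00, 17:45-19:45 (add 2h to convert from UTC-2).
Rina in UTC: 13:45-19:45 (add 8h to convert from UTC-8).
Uma in UTC: 12:15-18:15, 19:15-20:00 (add 2h to convert from UTC-2).
Beatriz in UTC: 13:30-16:15, 16:45-20:30 (add 8h to convert from UTC-8).
Viktor ∩ Grace: 13:45-16:00, 17:45-19:45.
Viktor ∩ Grace ∩ Rina: 13:45-16:00, 17:45-19:45.
Viktor ∩ Grace ∩ Rina ∩ Uma: 13:45-16:00, 17:45-18:15, 19:15-19:45.
Viktor ∩ Grace ∩ Rina ∩ Uma ∩ Beatriz: 13:45-16:00, 17:45-18:15, 19:15-19:45.
So the common availability across everyone is 13:45-16:00, 17:45-18:15, 19:15-19:45.
The last common window of at least 60 minutes is 13:45-16:00; a 60-minute meeting can start as late as 15:00 and still end by 16:00.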